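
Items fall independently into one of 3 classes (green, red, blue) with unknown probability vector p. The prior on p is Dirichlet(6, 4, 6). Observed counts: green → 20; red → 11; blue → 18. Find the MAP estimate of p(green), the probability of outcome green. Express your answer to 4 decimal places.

MAP estimate of p(green) = 0.4032

The posterior is Dirichlet(αᵢ + nᵢ) = Dirichlet(26, 15, 24).
For a Dirichlet(a₁,…,a_K) with all aᵢ > 1, the mode has j-th component (aⱼ − 1)/(Σaᵢ − K).
Here Σaᵢ = 65 and K = 3, so p(green) = (26 − 1)/(65 − 3) = 25/62 ≈ 0.4032.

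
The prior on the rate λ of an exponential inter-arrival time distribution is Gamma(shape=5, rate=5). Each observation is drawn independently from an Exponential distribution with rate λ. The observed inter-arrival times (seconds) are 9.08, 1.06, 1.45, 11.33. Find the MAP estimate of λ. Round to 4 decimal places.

The Exponential(rate=λ) likelihood is ∝ λ^n e^(−λΣtᵢ). Here n = 4 and Σtᵢ = 9.08 + 1.06 + 1.45 + 11.33 = 22.92.
Posterior ∝ λ^4e^(−5λ) · λ^4e^(−22.92λ) = λ^8e^(−27.92λ), i.e. Gamma(9, 27.92).
Mode = (a−1)/b = 8/27.92 ≈ 0.2865.

λ̂_MAP = 0.2865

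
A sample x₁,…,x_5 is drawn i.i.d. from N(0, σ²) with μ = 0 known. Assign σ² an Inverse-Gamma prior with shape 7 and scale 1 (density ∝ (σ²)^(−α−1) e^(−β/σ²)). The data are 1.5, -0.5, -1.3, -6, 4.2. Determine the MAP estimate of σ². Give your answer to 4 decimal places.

σ̂²_MAP = 2.8490

Sum of squared deviations about the known mean: SS = (1.5−0)² + (-0.5−0)² + (-1.3−0)² + (-6−0)² + (4.2−0)² = 57.83.
The Normal likelihood contributes (σ²)^(−n/2) exp(−SS/(2σ²)), so the posterior is Inverse-Gamma(α + n/2, β + SS/2) = Inverse-Gamma(9.5, 29.915).
The mode of Inverse-Gamma(a, b) is b/(a+1) = 29.915/10.5 ≈ 2.8490.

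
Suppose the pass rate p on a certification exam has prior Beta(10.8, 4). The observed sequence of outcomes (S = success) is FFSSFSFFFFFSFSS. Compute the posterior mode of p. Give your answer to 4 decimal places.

Prior: Beta(10.8, 4).
Data: 6 successes in 15 trials (from the sequence). The binomial likelihood contributes p^6(1−p)^9, so the posterior is Beta(10.8+6, 4+9) = Beta(16.8, 13).
For Beta(a, b) with a, b > 1 the mode is (a−1)/(a+b−2) = 15.8/27.8 ≈ 0.5683.

p̂_MAP = 0.5683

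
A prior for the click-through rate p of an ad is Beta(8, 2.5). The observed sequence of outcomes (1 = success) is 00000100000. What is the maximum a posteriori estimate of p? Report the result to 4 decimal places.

p̂_MAP = 0.4103

Prior: Beta(8, 2.5).
Data: 1 success in 11 trials (from the sequence). The binomial likelihood contributes p(1−p)^10, so the posterior is Beta(8+1, 2.5+10) = Beta(9, 12.5).
For Beta(a, b) with a, b > 1 the mode is (a−1)/(a+b−2) = 8/19.5 ≈ 0.4103.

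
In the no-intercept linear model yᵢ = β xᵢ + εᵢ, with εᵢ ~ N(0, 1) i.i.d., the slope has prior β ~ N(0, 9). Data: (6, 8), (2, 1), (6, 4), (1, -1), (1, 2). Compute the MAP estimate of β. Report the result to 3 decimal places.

β̂_MAP = 0.960

log p(β | y) = −Σ(yᵢ − βxᵢ)²/(2·1) − β²/(2·9) + const.
Setting the derivative to zero: Σxᵢ(yᵢ − βxᵢ)/1 − β/9 = 0, so β = Σxᵢyᵢ / (Σxᵢ² + σ²/τ²).
Σxᵢyᵢ = 6·8 + 2·1 + 6·4 + 1·(-1) + 1·2 = 75; Σxᵢ² = 78; σ²/τ² = 1/9.
β̂_MAP = 75 / (78 + 1/9) = 75/(703/9) = 675/703 ≈ 0.960.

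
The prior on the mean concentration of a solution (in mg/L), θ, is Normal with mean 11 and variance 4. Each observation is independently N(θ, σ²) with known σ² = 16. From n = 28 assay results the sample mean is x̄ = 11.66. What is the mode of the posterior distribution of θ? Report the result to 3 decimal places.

n = 28, x̄ = 11.66.
For a Normal prior and Normal likelihood with known variance, the posterior is Normal; its mode equals its mean, the precision-weighted average.
Prior precision 1/σ₀² = 1/4 = 0.25; data precision n/σ² = 28/16 = 1.75.
θ̂ = (0.25·11 + 1.75·11.66) / (0.25 + 1.75) = 23.155/2 = 11.5775 ≈ 11.578.

θ̂_MAP = 11.578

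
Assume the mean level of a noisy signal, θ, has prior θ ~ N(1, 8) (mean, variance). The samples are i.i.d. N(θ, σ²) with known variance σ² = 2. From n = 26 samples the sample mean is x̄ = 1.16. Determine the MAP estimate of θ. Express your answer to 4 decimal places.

n = 26, x̄ = 1.16.
For a Normal prior and Normal likelihood with known variance, the posterior is Normal; its mode equals its mean, the precision-weighted average.
Prior precision 1/σ₀² = 1/8 = 0.125; data precision n/σ² = 26/2 = 13.
θ̂ = (0.125·1 + 13·1.16) / (0.125 + 13) = 15.205/13.125 = 3041/2625 ≈ 1.1585.

θ̂_MAP = 1.1585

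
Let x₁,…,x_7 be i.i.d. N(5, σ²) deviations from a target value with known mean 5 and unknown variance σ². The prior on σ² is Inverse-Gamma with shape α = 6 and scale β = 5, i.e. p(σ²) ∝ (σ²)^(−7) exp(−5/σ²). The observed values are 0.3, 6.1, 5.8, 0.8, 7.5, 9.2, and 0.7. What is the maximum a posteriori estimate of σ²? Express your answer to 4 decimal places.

σ̂²_MAP = 4.4743

Sum of squared deviations about the known mean: SS = (0.3−5)² + (6.1−5)² + (5.8−5)² + (0.8−5)² + (7.5−5)² + (9.2−5)² + (0.7−5)² = 83.96.
The Normal likelihood contributes (σ²)^(−n/2) exp(−SS/(2σ²)), so the posterior is Inverse-Gamma(α + n/2, β + SS/2) = Inverse-Gamma(9.5, 46.98).
The mode of Inverse-Gamma(a, b) is b/(a+1) = 46.98/10.5 ≈ 4.4743.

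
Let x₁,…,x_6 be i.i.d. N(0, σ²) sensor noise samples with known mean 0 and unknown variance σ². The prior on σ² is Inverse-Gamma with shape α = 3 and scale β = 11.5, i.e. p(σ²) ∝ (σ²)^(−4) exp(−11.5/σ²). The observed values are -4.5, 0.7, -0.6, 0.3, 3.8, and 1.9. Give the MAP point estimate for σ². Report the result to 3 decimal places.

Sum of squared deviations about the known mean: SS = (-4.5−0)² + (0.7−0)² + (-0.6−0)² + (0.3−0)² + (3.8−0)² + (1.9−0)² = 39.24.
The Normal likelihood contributes (σ²)^(−n/2) exp(−SS/(2σ²)), so the posterior is Inverse-Gamma(α + n/2, β + SS/2) = Inverse-Gamma(6, 31.12).
The mode of Inverse-Gamma(a, b) is b/(a+1) = 31.12/7 ≈ 4.446.

σ̂²_MAP = 4.446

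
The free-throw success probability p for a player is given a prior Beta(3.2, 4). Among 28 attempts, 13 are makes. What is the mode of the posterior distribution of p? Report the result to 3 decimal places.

Prior: Beta(3.2, 4).
Data: 13 successes in 28 trials. The binomial likelihood contributes p^13(1−p)^15, so the posterior is Beta(3.2+13, 4+15) = Beta(16.2, 19).
For Beta(a, b) with a, b > 1 the mode is (a−1)/(a+b−2) = 15.2/33.2 ≈ 0.458.

p̂_MAP = 0.458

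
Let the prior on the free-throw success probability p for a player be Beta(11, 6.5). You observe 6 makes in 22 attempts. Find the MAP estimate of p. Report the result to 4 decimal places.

Prior: Beta(11, 6.5).
Data: 6 successes in 22 trials. The binomial likelihood contributes p^6(1−p)^16, so the posterior is Beta(11+6, 6.5+16) = Beta(17, 22.5).
For Beta(a, b) with a, b > 1 the mode is (a−1)/(a+b−2) = 16/37.5 ≈ 0.4267.

p̂_MAP = 0.4267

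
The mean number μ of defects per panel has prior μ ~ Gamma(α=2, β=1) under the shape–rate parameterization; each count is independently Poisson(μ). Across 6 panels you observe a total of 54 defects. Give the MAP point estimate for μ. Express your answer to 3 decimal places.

Σxᵢ = 54, n = 6.
Posterior ∝ μe^(−1μ) · μ^54e^(−6μ) = μ^55e^(−7μ), i.e. Gamma(shape=56, rate=7).
The mode of a Gamma(a, b) with a ≥ 1 (shape–rate) is (a−1)/b = 55/7 ≈ 7.857.

μ̂_MAP = 7.857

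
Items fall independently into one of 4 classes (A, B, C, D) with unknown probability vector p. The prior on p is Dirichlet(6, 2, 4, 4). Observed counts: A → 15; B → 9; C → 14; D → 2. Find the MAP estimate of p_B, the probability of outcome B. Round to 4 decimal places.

The posterior is Dirichlet(αᵢ + nᵢ) = Dirichlet(21, 11, 18, 6).
For a Dirichlet(a₁,…,a_K) with all aᵢ > 1, the mode has j-th component (aⱼ − 1)/(Σaᵢ − K).
Here Σaᵢ = 56 and K = 4, so p_B = (11 − 1)/(56 − 4) = 10/52 ≈ 0.1923.

MAP estimate of p_B = 0.1923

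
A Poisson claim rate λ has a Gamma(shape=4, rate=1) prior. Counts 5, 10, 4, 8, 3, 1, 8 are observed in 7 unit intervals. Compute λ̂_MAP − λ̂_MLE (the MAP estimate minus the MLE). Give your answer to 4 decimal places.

MAP − MLE = -0.3214

Σxᵢ = 39. Posterior is Gamma(43, 8); MAP = (43−1)/8 = 42/8 ≈ 5.25000.
MLE = x̄ = 39/7 ≈ 5.57143.
Difference = 42/8 − 39/7 = -9/28 ≈ -0.3214.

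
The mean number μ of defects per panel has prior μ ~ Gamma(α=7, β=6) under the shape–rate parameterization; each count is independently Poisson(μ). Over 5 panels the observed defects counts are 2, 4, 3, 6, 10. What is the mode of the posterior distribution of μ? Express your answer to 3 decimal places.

Σxᵢ = 2+4+3+6+10 = 25, with n = 5.
Posterior ∝ μ^6e^(−6μ) · μ^25e^(−5μ) = μ^31e^(−11μ), i.e. Gamma(shape=32, rate=11).
The mode of a Gamma(a, b) with a ≥ 1 (shape–rate) is (a−1)/b = 31/11 ≈ 2.818.

μ̂_MAP = 2.818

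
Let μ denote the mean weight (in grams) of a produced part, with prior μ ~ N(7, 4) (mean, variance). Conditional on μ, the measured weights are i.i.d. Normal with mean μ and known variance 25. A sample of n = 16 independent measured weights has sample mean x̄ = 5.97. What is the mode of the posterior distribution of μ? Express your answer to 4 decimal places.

n = 16, x̄ = 5.97.
For a Normal prior and Normal likelihood with known variance, the posterior is Normal; its mode equals its mean, the precision-weighted average.
Prior precision 1/σ₀² = 1/4 = 0.25; data precision n/σ² = 16/25 = 0.64.
μ̂ = (0.25·7 + 0.64·5.97) / (0.25 + 0.64) = 5.5708/0.89 = 13927/2225 ≈ 6.2593.

μ̂_MAP = 6.2593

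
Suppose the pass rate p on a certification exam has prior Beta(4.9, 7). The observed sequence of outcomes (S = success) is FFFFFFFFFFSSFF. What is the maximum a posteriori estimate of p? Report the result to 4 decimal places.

Prior: Beta(4.9, 7).
Data: 2 successes in 14 trials (from the sequence). The binomial likelihood contributes p^2(1−p)^12, so the posterior is Beta(4.9+2, 7+12) = Beta(6.9, 19).
For Beta(a, b) with a, b > 1 the mode is (a−1)/(a+b−2) = 5.9/23.9 ≈ 0.2469.

p̂_MAP = 0.2469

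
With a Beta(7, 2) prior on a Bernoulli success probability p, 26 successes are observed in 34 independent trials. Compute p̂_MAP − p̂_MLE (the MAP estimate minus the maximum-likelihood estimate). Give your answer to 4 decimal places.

Posterior is Beta(33, 10); MAP = (33−1)/(43−2) = 32/41 ≈ 0.78049.
MLE ignores the prior: p̂_MLE = k/n = 26/34 ≈ 0.76471.
Difference = 32/41 − 26/34 = 11/697 ≈ 0.0158.

MAP − MLE = 0.0158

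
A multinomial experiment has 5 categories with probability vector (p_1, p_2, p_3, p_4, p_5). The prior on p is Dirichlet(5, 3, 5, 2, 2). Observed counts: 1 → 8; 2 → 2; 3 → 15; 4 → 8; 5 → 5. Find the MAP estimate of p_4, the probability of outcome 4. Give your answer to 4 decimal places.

The posterior is Dirichlet(αᵢ + nᵢ) = Dirichlet(13, 5, 20, 10, 7).
For a Dirichlet(a₁,…,a_K) with all aᵢ > 1, the mode has j-th component (aⱼ − 1)/(Σaᵢ − K).
Here Σaᵢ = 55 and K = 5, so p_4 = (10 − 1)/(55 − 5) = 9/50 ≈ 0.1800.

MAP estimate: 0.1800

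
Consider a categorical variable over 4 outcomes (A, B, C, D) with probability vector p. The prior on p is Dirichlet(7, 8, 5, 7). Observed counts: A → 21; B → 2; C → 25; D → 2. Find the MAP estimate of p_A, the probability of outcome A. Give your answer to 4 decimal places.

MAP estimate of p_A = 0.3699

The posterior is Dirichlet(αᵢ + nᵢ) = Dirichlet(28, 10, 30, 9).
For a Dirichlet(a₁,…,a_K) with all aᵢ > 1, the mode has j-th component (aⱼ − 1)/(Σaᵢ − K).
Here Σaᵢ = 77 and K = 4, so p_A = (28 − 1)/(77 − 4) = 27/73 ≈ 0.3699.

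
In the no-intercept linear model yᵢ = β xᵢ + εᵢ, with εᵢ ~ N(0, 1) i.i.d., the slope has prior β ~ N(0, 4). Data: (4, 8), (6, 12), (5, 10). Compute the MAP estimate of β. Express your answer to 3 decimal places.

β̂_MAP = 1.994

log p(β | y) = −Σ(yᵢ − βxᵢ)²/(2·1) − β²/(2·4) + const.
Setting the derivative to zero: Σxᵢ(yᵢ − βxᵢ)/1 − β/4 = 0, so β = Σxᵢyᵢ / (Σxᵢ² + σ²/τ²).
Σxᵢyᵢ = 4·8 + 6·12 + 5·10 = 154; Σxᵢ² = 77; σ²/τ² = 0.25.
β̂_MAP = 154 / (77 + 0.25) = 154/77.25 ≈ 1.994.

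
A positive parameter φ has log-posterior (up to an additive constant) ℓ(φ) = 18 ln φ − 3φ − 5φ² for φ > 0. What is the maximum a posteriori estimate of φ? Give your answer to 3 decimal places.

ℓ'(φ) = 18/φ − 3 − 10φ. Setting this to zero and multiplying by φ: 10φ² + 3φ − 18 = 0.
φ = (−3 + √(3² + 4·10·18)) / (2·10) = (−3 + √729) / 20 = (−3 + 27)/20 = 6/5.
ℓ''(φ) = −18/φ² − 10 < 0, confirming a maximum.

φ̂_MAP = 1.200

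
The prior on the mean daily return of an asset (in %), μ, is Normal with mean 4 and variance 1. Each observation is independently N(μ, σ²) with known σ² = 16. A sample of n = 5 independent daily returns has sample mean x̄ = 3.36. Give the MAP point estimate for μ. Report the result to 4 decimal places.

μ̂_MAP = 3.8476

n = 5, x̄ = 3.36.
For a Normal prior and Normal likelihood with known variance, the posterior is Normal; its mode equals its mean, the precision-weighted average.
Prior precision 1/σ₀² = 1/1 = 1; data precision n/σ² = 5/16 = 0.3125.
μ̂ = (1·4 + 0.3125·3.36) / (1 + 0.3125) = 5.05/1.3125 = 404/105 ≈ 3.8476.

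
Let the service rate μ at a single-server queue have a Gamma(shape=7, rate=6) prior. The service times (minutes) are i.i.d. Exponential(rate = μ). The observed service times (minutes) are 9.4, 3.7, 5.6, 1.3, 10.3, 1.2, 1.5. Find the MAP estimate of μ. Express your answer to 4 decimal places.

The Exponential(rate=μ) likelihood is ∝ μ^n e^(−μΣtᵢ). Here n = 7 and Σtᵢ = 9.4 + 3.7 + 5.6 + 1.3 + 10.3 + 1.2 + 1.5 = 33.
Posterior ∝ μ^6e^(−6μ) · μ^7e^(−33μ) = μ^13e^(−39μ), i.e. Gamma(14, 39).
Mode = (a−1)/b = 13/39 ≈ 0.3333.

μ̂_MAP = 0.3333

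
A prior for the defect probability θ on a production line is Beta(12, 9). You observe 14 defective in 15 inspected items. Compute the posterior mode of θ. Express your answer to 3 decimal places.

Prior: Beta(12, 9).
Data: 14 successes in 15 trials. The binomial likelihood contributes θ^14(1−θ)^1, so the posterior is Beta(12+14, 9+1) = Beta(26, 10).
For Beta(a, b) with a, b > 1 the mode is (a−1)/(a+b−2) = 25/34 ≈ 0.735.

θ̂_MAP = 0.735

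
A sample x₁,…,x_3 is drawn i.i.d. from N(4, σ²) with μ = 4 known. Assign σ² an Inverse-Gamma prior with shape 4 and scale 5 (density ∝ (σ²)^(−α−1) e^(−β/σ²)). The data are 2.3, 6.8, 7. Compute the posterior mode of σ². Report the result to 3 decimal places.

σ̂²_MAP = 2.287

Sum of squared deviations about the known mean: SS = (2.3−4)² + (6.8−4)² + (7−4)² = 19.73.
The Normal likelihood contributes (σ²)^(−n/2) exp(−SS/(2σ²)), so the posterior is Inverse-Gamma(α + n/2, β + SS/2) = Inverse-Gamma(5.5, 14.865).
The mode of Inverse-Gamma(a, b) is b/(a+1) = 14.865/6.5 ≈ 2.287.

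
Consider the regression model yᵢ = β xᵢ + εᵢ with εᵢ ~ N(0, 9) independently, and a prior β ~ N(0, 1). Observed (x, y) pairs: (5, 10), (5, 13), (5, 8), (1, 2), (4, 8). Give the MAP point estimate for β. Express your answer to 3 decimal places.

log p(β | y) = −Σ(yᵢ − βxᵢ)²/(2·9) − β²/(2·1) + const.
Setting the derivative to zero: Σxᵢ(yᵢ − βxᵢ)/9 − β/1 = 0, so β = Σxᵢyᵢ / (Σxᵢ² + σ²/τ²).
Σxᵢyᵢ = 5·10 + 5·13 + 5·8 + 1·2 + 4·8 = 189; Σxᵢ² = 92; σ²/τ² = 9.
β̂_MAP = 189 / (92 + 9) = 189/101 ≈ 1.871.

β̂_MAP = 1.871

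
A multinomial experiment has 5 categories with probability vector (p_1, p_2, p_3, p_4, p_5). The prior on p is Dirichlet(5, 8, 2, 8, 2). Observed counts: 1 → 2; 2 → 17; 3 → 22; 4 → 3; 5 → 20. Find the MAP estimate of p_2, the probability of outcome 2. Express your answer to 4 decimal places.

MAP estimate: 0.2857

The posterior is Dirichlet(αᵢ + nᵢ) = Dirichlet(7, 25, 24, 11, 22).
For a Dirichlet(a₁,…,a_K) with all aᵢ > 1, the mode has j-th component (aⱼ − 1)/(Σaᵢ − K).
Here Σaᵢ = 89 and K = 5, so p_2 = (25 − 1)/(89 − 5) = 24/84 ≈ 0.2857.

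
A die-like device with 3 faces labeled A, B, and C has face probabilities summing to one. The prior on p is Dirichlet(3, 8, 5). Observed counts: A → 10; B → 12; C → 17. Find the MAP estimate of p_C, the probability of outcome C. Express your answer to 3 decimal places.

MAP estimate of p_C = 0.404

The posterior is Dirichlet(αᵢ + nᵢ) = Dirichlet(13, 20, 22).
For a Dirichlet(a₁,…,a_K) with all aᵢ > 1, the mode has j-th component (aⱼ − 1)/(Σaᵢ − K).
Here Σaᵢ = 55 and K = 3, so p_C = (22 − 1)/(55 − 3) = 21/52 ≈ 0.404.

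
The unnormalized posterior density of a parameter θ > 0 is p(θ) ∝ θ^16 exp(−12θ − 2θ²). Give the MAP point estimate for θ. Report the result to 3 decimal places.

ℓ'(θ) = 16/θ − 12 − 4θ. Setting this to zero and multiplying by θ: 4θ² + 12θ − 16 = 0.
θ = (−12 + √(12² + 4·4·16)) / (2·4) = (−12 + √400) / 8 = (−12 + 20)/8 = 1.
ℓ''(θ) = −16/θ² − 4 < 0, confirming a maximum.

θ̂_MAP = 1.000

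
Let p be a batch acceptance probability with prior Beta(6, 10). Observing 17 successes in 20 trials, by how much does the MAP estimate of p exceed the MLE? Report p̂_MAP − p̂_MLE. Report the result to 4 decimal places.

MAP − MLE = -0.2029

Posterior is Beta(23, 13); MAP = (23−1)/(36−2) = 22/34 ≈ 0.64706.
MLE ignores the prior: p̂_MLE = k/n = 17/20 ≈ 0.85000.
Difference = 22/34 − 17/20 = -69/340 ≈ -0.2029.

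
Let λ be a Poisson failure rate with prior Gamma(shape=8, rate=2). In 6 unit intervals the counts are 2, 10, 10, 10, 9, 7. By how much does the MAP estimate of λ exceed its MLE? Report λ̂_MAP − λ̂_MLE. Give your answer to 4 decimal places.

MAP − MLE = -1.1250

Σxᵢ = 48. Posterior is Gamma(56, 8); MAP = (56−1)/8 = 55/8 ≈ 6.87500.
MLE = x̄ = 48/6 ≈ 8.00000.
Difference = 55/8 − 48/6 = -9/8 ≈ -1.1250.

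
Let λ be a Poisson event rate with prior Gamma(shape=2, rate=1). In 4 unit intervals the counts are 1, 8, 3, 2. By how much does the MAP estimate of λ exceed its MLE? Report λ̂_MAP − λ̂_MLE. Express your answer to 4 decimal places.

MAP − MLE = -0.5000

Σxᵢ = 14. Posterior is Gamma(16, 5); MAP = (16−1)/5 = 15/5 ≈ 3.00000.
MLE = x̄ = 14/4 ≈ 3.50000.
Difference = 15/5 − 14/4 = -1/2 ≈ -0.5000.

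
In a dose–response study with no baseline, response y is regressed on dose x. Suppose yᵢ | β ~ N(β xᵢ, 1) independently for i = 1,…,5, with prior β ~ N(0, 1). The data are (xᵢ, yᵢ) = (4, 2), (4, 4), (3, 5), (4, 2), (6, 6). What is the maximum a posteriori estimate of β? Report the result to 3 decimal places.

log p(β | y) = −Σ(yᵢ − βxᵢ)²/(2·1) − β²/(2·1) + const.
Setting the derivative to zero: Σxᵢ(yᵢ − βxᵢ)/1 − β/1 = 0, so β = Σxᵢyᵢ / (Σxᵢ² + σ²/τ²).
Σxᵢyᵢ = 4·2 + 4·4 + 3·5 + 4·2 + 6·6 = 83; Σxᵢ² = 93; σ²/τ² = 1.
β̂_MAP = 83 / (93 + 1) = 83/94 ≈ 0.883.

β̂_MAP = 0.883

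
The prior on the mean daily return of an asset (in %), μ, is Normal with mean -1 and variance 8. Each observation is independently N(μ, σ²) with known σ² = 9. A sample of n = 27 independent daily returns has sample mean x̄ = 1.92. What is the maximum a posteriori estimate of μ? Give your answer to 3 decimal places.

n = 27, x̄ = 1.92.
For a Normal prior and Normal likelihood with known variance, the posterior is Normal; its mode equals its mean, the precision-weighted average.
Prior precision 1/σ₀² = 1/8 = 0.125; data precision n/σ² = 27/9 = 3.
μ̂ = (0.125·(-1) + 3·1.92) / (0.125 + 3) = 5.635/3.125 = 1.8032 ≈ 1.803.

μ̂_MAP = 1.803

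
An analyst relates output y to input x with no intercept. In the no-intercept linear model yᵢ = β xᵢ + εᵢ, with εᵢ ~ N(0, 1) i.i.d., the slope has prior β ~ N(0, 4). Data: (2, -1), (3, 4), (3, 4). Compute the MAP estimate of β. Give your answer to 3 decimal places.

β̂_MAP = 0.989

log p(β | y) = −Σ(yᵢ − βxᵢ)²/(2·1) − β²/(2·4) + const.
Setting the derivative to zero: Σxᵢ(yᵢ − βxᵢ)/1 − β/4 = 0, so β = Σxᵢyᵢ / (Σxᵢ² + σ²/τ²).
Σxᵢyᵢ = 2·(-1) + 3·4 + 3·4 = 22; Σxᵢ² = 22; σ²/τ² = 0.25.
β̂_MAP = 22 / (22 + 0.25) = 22/22.25 ≈ 0.989.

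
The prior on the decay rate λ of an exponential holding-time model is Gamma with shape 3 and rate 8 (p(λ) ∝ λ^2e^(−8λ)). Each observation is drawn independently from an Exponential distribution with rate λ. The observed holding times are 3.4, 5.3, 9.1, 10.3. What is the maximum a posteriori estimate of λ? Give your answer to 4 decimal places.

λ̂_MAP = 0.1662

The Exponential(rate=λ) likelihood is ∝ λ^n e^(−λΣtᵢ). Here n = 4 and Σtᵢ = 3.4 + 5.3 + 9.1 + 10.3 = 28.1.
Posterior ∝ λ^2e^(−8λ) · λ^4e^(−28.1λ) = λ^6e^(−36.1λ), i.e. Gamma(7, 36.1).
Mode = (a−1)/b = 6/36.1 ≈ 0.1662.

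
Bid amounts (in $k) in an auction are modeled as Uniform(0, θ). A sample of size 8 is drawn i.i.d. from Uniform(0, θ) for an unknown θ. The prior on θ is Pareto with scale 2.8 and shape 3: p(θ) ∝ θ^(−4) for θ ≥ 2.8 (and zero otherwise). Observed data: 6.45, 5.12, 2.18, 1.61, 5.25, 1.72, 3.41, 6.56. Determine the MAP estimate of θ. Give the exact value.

The Uniform(0, θ) likelihood is θ^(−n) for θ ≥ max(xᵢ), zero otherwise. Here max(xᵢ) = 6.56.
Posterior ∝ θ^(−4) · θ^(−8) = θ^(−12) on θ ≥ max(2.8, 6.56) = 6.56.
This density is strictly decreasing in θ, so the posterior mode lies at the lower boundary of the support.

θ̂_MAP = 6.56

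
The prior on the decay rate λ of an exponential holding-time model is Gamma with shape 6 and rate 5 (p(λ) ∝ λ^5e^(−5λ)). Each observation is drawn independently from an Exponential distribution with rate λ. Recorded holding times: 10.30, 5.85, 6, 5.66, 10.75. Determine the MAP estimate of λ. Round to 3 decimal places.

The Exponential(rate=λ) likelihood is ∝ λ^n e^(−λΣtᵢ). Here n = 5 and Σtᵢ = 10.30 + 5.85 + 6 + 5.66 + 10.75 = 38.56.
Posterior ∝ λ^5e^(−5λ) · λ^5e^(−38.56λ) = λ^10e^(−43.56λ), i.e. Gamma(11, 43.56).
Mode = (a−1)/b = 10/43.56 ≈ 0.230.

λ̂_MAP = 0.230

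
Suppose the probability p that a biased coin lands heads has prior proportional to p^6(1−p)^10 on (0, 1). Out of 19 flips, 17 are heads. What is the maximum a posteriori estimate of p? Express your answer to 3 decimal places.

p̂_MAP = 0.657

The prior density ∝ p^6(1−p)^10 is the kernel of Beta(7, 11).
Data: 17 successes in 19 trials. The binomial likelihood contributes p^17(1−p)^2, so the posterior is Beta(7+17, 11+2) = Beta(24, 13).
For Beta(a, b) with a, b > 1 the mode is (a−1)/(a+b−2) = 23/35 ≈ 0.657.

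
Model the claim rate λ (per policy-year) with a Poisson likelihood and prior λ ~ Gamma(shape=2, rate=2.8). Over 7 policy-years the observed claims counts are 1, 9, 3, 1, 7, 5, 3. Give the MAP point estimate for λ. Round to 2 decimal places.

Σxᵢ = 1+9+3+1+7+5+3 = 29, with n = 7.
Posterior ∝ λe^(−2.8λ) · λ^29e^(−7λ) = λ^30e^(−9.8λ), i.e. Gamma(shape=31, rate=9.8).
The mode of a Gamma(a, b) with a ≥ 1 (shape–rate) is (a−1)/b = 30/9.8 ≈ 3.06.

λ̂_MAP = 3.06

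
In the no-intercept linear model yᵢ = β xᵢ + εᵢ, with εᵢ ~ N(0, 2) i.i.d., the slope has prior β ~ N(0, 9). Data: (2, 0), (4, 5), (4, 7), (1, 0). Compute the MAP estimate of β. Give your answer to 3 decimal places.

log p(β | y) = −Σ(yᵢ − βxᵢ)²/(2·2) − β²/(2·9) + const.
Setting the derivative to zero: Σxᵢ(yᵢ − βxᵢ)/2 − β/9 = 0, so β = Σxᵢyᵢ / (Σxᵢ² + σ²/τ²).
Σxᵢyᵢ = 2·0 + 4·5 + 4·7 + 1·0 = 48; Σxᵢ² = 37; σ²/τ² = 2/9.
β̂_MAP = 48 / (37 + 2/9) = 48/(335/9) = 432/335 ≈ 1.290.

β̂_MAP = 1.290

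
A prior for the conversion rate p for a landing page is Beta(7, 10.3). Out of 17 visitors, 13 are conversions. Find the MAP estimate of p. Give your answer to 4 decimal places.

p̂_MAP = 0.5882

Prior: Beta(7, 10.3).
Data: 13 successes in 17 trials. The binomial likelihood contributes p^13(1−p)^4, so the posterior is Beta(7+13, 10.3+4) = Beta(20, 14.3).
For Beta(a, b) with a, b > 1 the mode is (a−1)/(a+b−2) = 19/32.3 ≈ 0.5882.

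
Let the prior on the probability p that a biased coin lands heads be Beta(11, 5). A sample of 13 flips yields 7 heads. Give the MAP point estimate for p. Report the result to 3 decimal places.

p̂_MAP = 0.630

Prior: Beta(11, 5).
Data: 7 successes in 13 trials. The binomial likelihood contributes p^7(1−p)^6, so the posterior is Beta(11+7, 5+6) = Beta(18, 11).
For Beta(a, b) with a, b > 1 the mode is (a−1)/(a+b−2) = 17/27 ≈ 0.630.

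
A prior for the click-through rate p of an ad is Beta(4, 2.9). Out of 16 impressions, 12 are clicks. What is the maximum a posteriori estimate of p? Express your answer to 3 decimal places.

Prior: Beta(4, 2.9).
Data: 12 successes in 16 trials. The binomial likelihood contributes p^12(1−p)^4, so the posterior is Beta(4+12, 2.9+4) = Beta(16, 6.9).
For Beta(a, b) with a, b > 1 the mode is (a−1)/(a+b−2) = 15/20.9 ≈ 0.718.

p̂_MAP = 0.718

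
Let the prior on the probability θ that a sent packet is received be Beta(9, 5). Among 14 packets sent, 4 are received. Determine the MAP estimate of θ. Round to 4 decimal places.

θ̂_MAP = 0.4615

Prior: Beta(9, 5).
Data: 4 successes in 14 trials. The binomial likelihood contributes θ^4(1−θ)^10, so the posterior is Beta(9+4, 5+10) = Beta(13, 15).
For Beta(a, b) with a, b > 1 the mode is (a−1)/(a+b−2) = 12/26 ≈ 0.4615.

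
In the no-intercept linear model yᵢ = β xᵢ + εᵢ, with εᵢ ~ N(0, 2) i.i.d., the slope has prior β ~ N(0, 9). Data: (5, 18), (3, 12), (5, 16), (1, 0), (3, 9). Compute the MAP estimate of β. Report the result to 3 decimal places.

log p(β | y) = −Σ(yᵢ − βxᵢ)²/(2·2) − β²/(2·9) + const.
Setting the derivative to zero: Σxᵢ(yᵢ − βxᵢ)/2 − β/9 = 0, so β = Σxᵢyᵢ / (Σxᵢ² + σ²/τ²).
Σxᵢyᵢ = 5·18 + 3·12 + 5·16 + 1·0 + 3·9 = 233; Σxᵢ² = 69; σ²/τ² = 2/9.
β̂_MAP = 233 / (69 + 2/9) = 233/(623/9) = 2097/623 ≈ 3.366.

β̂_MAP = 3.366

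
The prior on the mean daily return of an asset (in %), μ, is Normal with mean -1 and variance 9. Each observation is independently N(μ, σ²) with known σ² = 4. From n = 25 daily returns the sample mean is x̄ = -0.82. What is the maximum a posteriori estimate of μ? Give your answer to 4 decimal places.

n = 25, x̄ = -0.82.
For a Normal prior and Normal likelihood with known variance, the posterior is Normal; its mode equals its mean, the precision-weighted average.
Prior precision 1/σ₀² = 1/9; data precision n/σ² = 25/4 = 6.25.
μ̂ = ((1/9)·(-1) + 6.25·(-0.82)) / (1/9 + 6.25) = (-377/72)/(229/36) = -377/458 ≈ -0.8231.

μ̂_MAP = -0.8231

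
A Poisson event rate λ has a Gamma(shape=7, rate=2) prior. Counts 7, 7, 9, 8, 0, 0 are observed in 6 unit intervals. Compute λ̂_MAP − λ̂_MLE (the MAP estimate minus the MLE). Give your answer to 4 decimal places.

MAP − MLE = -0.5417

Σxᵢ = 31. Posterior is Gamma(38, 8); MAP = (38−1)/8 = 37/8 ≈ 4.62500.
MLE = x̄ = 31/6 ≈ 5.16667.
Difference = 37/8 − 31/6 = -13/24 ≈ -0.5417.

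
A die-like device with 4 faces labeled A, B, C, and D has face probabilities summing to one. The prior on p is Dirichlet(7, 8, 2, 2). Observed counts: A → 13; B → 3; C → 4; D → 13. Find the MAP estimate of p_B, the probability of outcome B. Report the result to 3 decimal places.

The posterior is Dirichlet(αᵢ + nᵢ) = Dirichlet(20, 11, 6, 15).
For a Dirichlet(a₁,…,a_K) with all aᵢ > 1, the mode has j-th component (aⱼ − 1)/(Σaᵢ − K).
Here Σaᵢ = 52 and K = 4, so p_B = (11 − 1)/(52 − 4) = 10/48 ≈ 0.208.

MAP estimate of p_B = 0.208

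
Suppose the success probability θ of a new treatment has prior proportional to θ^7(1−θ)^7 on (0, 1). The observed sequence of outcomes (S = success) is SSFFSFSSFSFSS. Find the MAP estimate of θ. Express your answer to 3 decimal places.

θ̂_MAP = 0.556

The prior density ∝ θ^7(1−θ)^7 is the kernel of Beta(8, 8).
Data: 8 successes in 13 trials (from the sequence). The binomial likelihood contributes θ^8(1−θ)^5, so the posterior is Beta(8+8, 8+5) = Beta(16, 13).
For Beta(a, b) with a, b > 1 the mode is (a−1)/(a+b−2) = 15/27 ≈ 0.556.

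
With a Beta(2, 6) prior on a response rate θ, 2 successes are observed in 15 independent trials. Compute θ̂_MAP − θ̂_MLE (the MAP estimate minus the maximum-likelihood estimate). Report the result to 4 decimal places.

MAP − MLE = 0.0095

Posterior is Beta(4, 19); MAP = (4−1)/(23−2) = 3/21 ≈ 0.14286.
MLE ignores the prior: θ̂_MLE = k/n = 2/15 ≈ 0.13333.
Difference = 3/21 − 2/15 = 1/105 ≈ 0.0095.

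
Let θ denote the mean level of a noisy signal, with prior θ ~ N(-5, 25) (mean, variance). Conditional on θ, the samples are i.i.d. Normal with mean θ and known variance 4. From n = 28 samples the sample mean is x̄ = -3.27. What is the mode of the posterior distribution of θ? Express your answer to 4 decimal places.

θ̂_MAP = -3.2798

n = 28, x̄ = -3.27.
For a Normal prior and Normal likelihood with known variance, the posterior is Normal; its mode equals its mean, the precision-weighted average.
Prior precision 1/σ₀² = 1/25 = 0.04; data precision n/σ² = 28/4 = 7.
θ̂ = (0.04·(-5) + 7·(-3.27)) / (0.04 + 7) = (-23.09)/7.04 = -2309/704 ≈ -3.2798.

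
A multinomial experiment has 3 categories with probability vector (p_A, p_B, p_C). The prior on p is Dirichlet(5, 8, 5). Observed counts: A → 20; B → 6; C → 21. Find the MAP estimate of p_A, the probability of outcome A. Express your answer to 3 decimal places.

The posterior is Dirichlet(αᵢ + nᵢ) = Dirichlet(25, 14, 26).
For a Dirichlet(a₁,…,a_K) with all aᵢ > 1, the mode has j-th component (aⱼ − 1)/(Σaᵢ − K).
Here Σaᵢ = 65 and K = 3, so p_A = (25 − 1)/(65 − 3) = 24/62 ≈ 0.387.

MAP estimate of p_A = 0.387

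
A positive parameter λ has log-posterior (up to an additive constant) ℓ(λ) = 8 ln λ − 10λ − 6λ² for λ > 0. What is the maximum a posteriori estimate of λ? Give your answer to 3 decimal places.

λ̂_MAP = 0.500

ℓ'(λ) = 8/λ − 10 − 12λ. Setting this to zero and multiplying by λ: 12λ² + 10λ − 8 = 0.
λ = (−10 + √(10² + 4·12·8)) / (2·12) = (−10 + √484) / 24 = (−10 + 22)/24 = 1/2.
ℓ''(λ) = −8/λ² − 12 < 0, confirming a maximum.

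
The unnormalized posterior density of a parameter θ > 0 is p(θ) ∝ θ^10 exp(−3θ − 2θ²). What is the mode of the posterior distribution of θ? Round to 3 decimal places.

θ̂_MAP = 1.250

ℓ'(θ) = 10/θ − 3 − 4θ. Setting this to zero and multiplying by θ: 4θ² + 3θ − 10 = 0.
θ = (−3 + √(3² + 4·4·10)) / (2·4) = (−3 + √169) / 8 = (−3 + 13)/8 = 5/4.
ℓ''(θ) = −10/θ² − 4 < 0, confirming a maximum.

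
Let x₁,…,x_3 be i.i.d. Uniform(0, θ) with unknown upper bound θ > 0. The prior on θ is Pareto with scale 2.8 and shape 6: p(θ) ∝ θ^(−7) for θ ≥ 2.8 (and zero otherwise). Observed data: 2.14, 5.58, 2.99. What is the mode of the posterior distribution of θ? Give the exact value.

θ̂_MAP = 5.58

The Uniform(0, θ) likelihood is θ^(−n) for θ ≥ max(xᵢ), zero otherwise. Here max(xᵢ) = 5.58.
Posterior ∝ θ^(−7) · θ^(−3) = θ^(−10) on θ ≥ max(2.8, 5.58) = 5.58.
This density is strictly decreasing in θ, so the posterior mode lies at the lower boundary of the support.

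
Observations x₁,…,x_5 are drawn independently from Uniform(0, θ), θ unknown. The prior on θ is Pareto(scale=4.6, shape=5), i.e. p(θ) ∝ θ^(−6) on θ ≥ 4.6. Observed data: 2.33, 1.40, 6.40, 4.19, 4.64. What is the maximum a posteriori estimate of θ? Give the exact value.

The Uniform(0, θ) likelihood is θ^(−n) for θ ≥ max(xᵢ), zero otherwise. Here max(xᵢ) = 6.40.
Posterior ∝ θ^(−6) · θ^(−5) = θ^(−11) on θ ≥ max(4.6, 6.40) = 6.40.
This density is strictly decreasing in θ, so the posterior mode lies at the lower boundary of the support.

θ̂_MAP = 6.40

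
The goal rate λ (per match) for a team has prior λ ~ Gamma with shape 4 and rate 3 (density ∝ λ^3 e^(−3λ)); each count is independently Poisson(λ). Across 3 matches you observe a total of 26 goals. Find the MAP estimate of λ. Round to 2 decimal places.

λ̂_MAP = 4.83

Σxᵢ = 26, n = 3.
Posterior ∝ λ^3e^(−3λ) · λ^26e^(−3λ) = λ^29e^(−6λ), i.e. Gamma(shape=30, rate=6).
The mode of a Gamma(a, b) with a ≥ 1 (shape–rate) is (a−1)/b = 29/6 ≈ 4.83.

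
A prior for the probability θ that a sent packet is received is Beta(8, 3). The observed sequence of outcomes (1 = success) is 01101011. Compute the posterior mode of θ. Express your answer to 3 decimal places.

θ̂_MAP = 0.706

Prior: Beta(8, 3).
Data: 5 successes in 8 trials (from the sequence). The binomial likelihood contributes θ^5(1−θ)^3, so the posterior is Beta(8+5, 3+3) = Beta(13, 6).
For Beta(a, b) with a, b > 1 the mode is (a−1)/(a+b−2) = 12/17 ≈ 0.706.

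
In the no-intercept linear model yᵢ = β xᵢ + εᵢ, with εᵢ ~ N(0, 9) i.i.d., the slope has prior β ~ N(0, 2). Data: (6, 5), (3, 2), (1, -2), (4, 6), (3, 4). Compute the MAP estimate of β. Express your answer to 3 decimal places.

log p(β | y) = −Σ(yᵢ − βxᵢ)²/(2·9) − β²/(2·2) + const.
Setting the derivative to zero: Σxᵢ(yᵢ − βxᵢ)/9 − β/2 = 0, so β = Σxᵢyᵢ / (Σxᵢ² + σ²/τ²).
Σxᵢyᵢ = 6·5 + 3·2 + 1·(-2) + 4·6 + 3·4 = 70; Σxᵢ² = 71; σ²/τ² = 4.5.
β̂_MAP = 70 / (71 + 4.5) = 70/75.5 ≈ 0.927.

β̂_MAP = 0.927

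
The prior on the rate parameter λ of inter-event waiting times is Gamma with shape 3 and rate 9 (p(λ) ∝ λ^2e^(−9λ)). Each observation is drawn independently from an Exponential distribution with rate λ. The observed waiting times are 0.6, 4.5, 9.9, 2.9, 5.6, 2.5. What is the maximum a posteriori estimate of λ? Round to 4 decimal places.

The Exponential(rate=λ) likelihood is ∝ λ^n e^(−λΣtᵢ). Here n = 6 and Σtᵢ = 0.6 + 4.5 + 9.9 + 2.9 + 5.6 + 2.5 = 26.
Posterior ∝ λ^2e^(−9λ) · λ^6e^(−26λ) = λ^8e^(−35λ), i.e. Gamma(9, 35).
Mode = (a−1)/b = 8/35 ≈ 0.2286.

λ̂_MAP = 0.2286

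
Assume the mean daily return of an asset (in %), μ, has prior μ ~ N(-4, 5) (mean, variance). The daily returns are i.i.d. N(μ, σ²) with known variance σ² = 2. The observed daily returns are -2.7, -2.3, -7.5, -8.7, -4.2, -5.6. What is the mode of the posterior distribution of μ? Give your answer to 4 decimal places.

μ̂_MAP = -5.0938

n = 6; x̄ = ((-2.7) + (-2.3) + (-7.5) + (-8.7) + (-4.2) + (-5.6))/6 = -31/6 = -31/6 ≈ -5.1667.
For a Normal prior and Normal likelihood with known variance, the posterior is Normal; its mode equals its mean, the precision-weighted average.
Prior precision 1/σ₀² = 1/5 = 0.2; data precision n/σ² = 6/2 = 3.
μ̂ = (0.2·(-4) + 3·(-31/6)) / (0.2 + 3) = (-16.3)/3.2 = -5.09375 ≈ -5.0938.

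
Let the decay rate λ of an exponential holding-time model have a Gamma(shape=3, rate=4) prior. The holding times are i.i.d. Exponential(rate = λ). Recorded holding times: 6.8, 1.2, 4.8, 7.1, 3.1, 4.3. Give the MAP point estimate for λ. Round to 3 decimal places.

λ̂_MAP = 0.256

The Exponential(rate=λ) likelihood is ∝ λ^n e^(−λΣtᵢ). Here n = 6 and Σtᵢ = 6.8 + 1.2 + 4.8 + 7.1 + 3.1 + 4.3 = 27.3.
Posterior ∝ λ^2e^(−4λ) · λ^6e^(−27.3λ) = λ^8e^(−31.3λ), i.e. Gamma(9, 31.3).
Mode = (a−1)/b = 8/31.3 ≈ 0.256.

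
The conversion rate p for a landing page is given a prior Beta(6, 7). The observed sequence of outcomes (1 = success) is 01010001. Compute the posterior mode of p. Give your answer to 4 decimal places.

Prior: Beta(6, 7).
Data: 3 successes in 8 trials (from the sequence). The binomial likelihood contributes p^3(1−p)^5, so the posterior is Beta(6+3, 7+5) = Beta(9, 12).
For Beta(a, b) with a, b > 1 the mode is (a−1)/(a+b−2) = 8/19 ≈ 0.4211.

p̂_MAP = 0.4211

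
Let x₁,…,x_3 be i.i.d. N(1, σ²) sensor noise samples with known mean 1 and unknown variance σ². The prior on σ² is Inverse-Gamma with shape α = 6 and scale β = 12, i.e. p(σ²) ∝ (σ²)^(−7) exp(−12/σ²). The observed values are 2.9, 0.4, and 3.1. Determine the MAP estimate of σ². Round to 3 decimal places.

Sum of squared deviations about the known mean: SS = (2.9−1)² + (0.4−1)² + (3.1−1)² = 8.38.
The Normal likelihood contributes (σ²)^(−n/2) exp(−SS/(2σ²)), so the posterior is Inverse-Gamma(α + n/2, β + SS/2) = Inverse-Gamma(7.5, 16.19).
The mode of Inverse-Gamma(a, b) is b/(a+1) = 16.19/8.5 ≈ 1.905.

σ̂²_MAP = 1.905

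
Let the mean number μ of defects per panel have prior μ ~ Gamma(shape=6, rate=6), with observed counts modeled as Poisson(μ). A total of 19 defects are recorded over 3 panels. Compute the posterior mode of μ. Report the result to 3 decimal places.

Σxᵢ = 19, n = 3.
Posterior ∝ μ^5e^(−6μ) · μ^19e^(−3μ) = μ^24e^(−9μ), i.e. Gamma(shape=25, rate=9).
The mode of a Gamma(a, b) with a ≥ 1 (shape–rate) is (a−1)/b = 24/9 ≈ 2.667.

μ̂_MAP = 2.667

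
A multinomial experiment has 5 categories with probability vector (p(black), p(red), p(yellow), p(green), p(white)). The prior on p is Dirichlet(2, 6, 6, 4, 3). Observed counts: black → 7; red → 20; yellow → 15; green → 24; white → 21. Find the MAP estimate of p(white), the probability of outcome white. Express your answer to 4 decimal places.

MAP estimate of p(white) = 0.2233

The posterior is Dirichlet(αᵢ + nᵢ) = Dirichlet(9, 26, 21, 28, 24).
For a Dirichlet(a₁,…,a_K) with all aᵢ > 1, the mode has j-th component (aⱼ − 1)/(Σaᵢ − K).
Here Σaᵢ = 108 and K = 5, so p(white) = (24 − 1)/(108 − 5) = 23/103 ≈ 0.2233.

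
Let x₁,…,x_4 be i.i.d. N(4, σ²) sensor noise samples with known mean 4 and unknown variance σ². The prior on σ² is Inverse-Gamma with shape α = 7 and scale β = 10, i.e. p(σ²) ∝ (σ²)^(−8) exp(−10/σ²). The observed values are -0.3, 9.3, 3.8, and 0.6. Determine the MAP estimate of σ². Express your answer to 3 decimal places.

σ̂²_MAP = 3.909

Sum of squared deviations about the known mean: SS = (-0.3−4)² + (9.3−4)² + (3.8−4)² + (0.6−4)² = 58.18.
The Normal likelihood contributes (σ²)^(−n/2) exp(−SS/(2σ²)), so the posterior is Inverse-Gamma(α + n/2, β + SS/2) = Inverse-Gamma(9, 39.09).
The mode of Inverse-Gamma(a, b) is b/(a+1) = 39.09/10 ≈ 3.909.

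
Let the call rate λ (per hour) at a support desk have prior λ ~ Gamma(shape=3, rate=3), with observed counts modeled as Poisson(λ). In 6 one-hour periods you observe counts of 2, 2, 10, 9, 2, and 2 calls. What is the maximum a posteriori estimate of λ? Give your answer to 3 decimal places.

Σxᵢ = 2+2+10+9+2+2 = 27, with n = 6.
Posterior ∝ λ^2e^(−3λ) · λ^27e^(−6λ) = λ^29e^(−9λ), i.e. Gamma(shape=30, rate=9).
The mode of a Gamma(a, b) with a ≥ 1 (shape–rate) is (a−1)/b = 29/9 ≈ 3.222.

λ̂_MAP = 3.222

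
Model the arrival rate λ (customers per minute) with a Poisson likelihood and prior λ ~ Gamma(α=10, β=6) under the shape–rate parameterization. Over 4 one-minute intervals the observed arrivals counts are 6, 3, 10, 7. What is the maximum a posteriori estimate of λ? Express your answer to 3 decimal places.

Σxᵢ = 6+3+10+7 = 26, with n = 4.
Posterior ∝ λ^9e^(−6λ) · λ^26e^(−4λ) = λ^35e^(−10λ), i.e. Gamma(shape=36, rate=10).
The mode of a Gamma(a, b) with a ≥ 1 (shape–rate) is (a−1)/b = 35/10 ≈ 3.500.

λ̂_MAP = 3.500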